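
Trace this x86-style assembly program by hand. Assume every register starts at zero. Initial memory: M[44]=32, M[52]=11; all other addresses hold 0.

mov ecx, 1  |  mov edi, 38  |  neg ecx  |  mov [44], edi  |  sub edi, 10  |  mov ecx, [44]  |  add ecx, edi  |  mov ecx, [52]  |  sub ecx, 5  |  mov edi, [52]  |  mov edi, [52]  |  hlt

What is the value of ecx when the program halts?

mov ecx, 1 → ecx=1
mov edi, 38 → edi=38
neg ecx → ecx=-(1)=-1
mov [44], edi → M[44]=38
sub edi, 10 → edi=38-10=28
mov ecx, [44] → ecx=M[44]=38
add ecx, edi → ecx=38+28=66
mov ecx, [52] → ecx=M[52]=11
sub ecx, 5 → ecx=11-5=6
mov edi, [52] → edi=M[52]=11
mov edi, [52] → edi=M[52]=11
halt.

6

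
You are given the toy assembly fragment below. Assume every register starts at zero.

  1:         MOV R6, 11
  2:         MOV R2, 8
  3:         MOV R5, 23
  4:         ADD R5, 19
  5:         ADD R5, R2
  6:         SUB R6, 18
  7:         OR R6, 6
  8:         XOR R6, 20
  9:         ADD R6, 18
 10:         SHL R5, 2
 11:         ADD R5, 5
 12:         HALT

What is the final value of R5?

MOV R6, 11 → R6=11
MOV R2, 8 → R2=8
MOV R5, 23 → R5=23
ADD R5, 19 → R5=23+19=42
ADD R5, R2 → R5=42+8=50
SUB R6, 18 → R6=11-18=-7
OR R6, 6 → R6=(-7)|6=-1
XOR R6, 20 → R6=(-1)^20=-21
ADD R6, 18 → R6=(-21)+18=-3
SHL R5, 2 → R5=50<<2=200
ADD R5, 5 → R5=200+5=205
halt.

205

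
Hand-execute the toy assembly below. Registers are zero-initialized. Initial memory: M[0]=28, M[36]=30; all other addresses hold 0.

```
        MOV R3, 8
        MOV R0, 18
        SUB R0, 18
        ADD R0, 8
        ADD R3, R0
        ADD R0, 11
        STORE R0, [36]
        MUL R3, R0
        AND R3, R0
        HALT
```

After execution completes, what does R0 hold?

MOV R3, 8 → R3=8
MOV R0, 18 → R0=18
SUB R0, 18 → R0=18-18=0
ADD R0, 8 → R0=0+8=8
ADD R3, R0 → R3=8+8=16
ADD R0, 11 → R0=8+11=19
STORE R0, [36] → M[36]=19
MUL R3, R0 → R3=16*19=304
AND R3, R0 → R3=304&19=16
halt.

19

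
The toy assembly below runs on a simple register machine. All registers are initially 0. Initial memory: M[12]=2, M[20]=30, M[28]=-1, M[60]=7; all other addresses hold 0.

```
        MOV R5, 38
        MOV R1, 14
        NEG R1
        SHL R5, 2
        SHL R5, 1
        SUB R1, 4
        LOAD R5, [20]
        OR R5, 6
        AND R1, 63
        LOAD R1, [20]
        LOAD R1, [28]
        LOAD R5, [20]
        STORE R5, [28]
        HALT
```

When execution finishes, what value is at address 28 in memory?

30

after MOV R5, 38: R5=38
after MOV R1, 14: R1=14
after NEG R1: R1=-(14)=-14
after SHL R5, 2: R5=38<<2=152
after SHL R5, 1: R5=152<<1=304
after SUB R1, 4: R1=(-14)-4=-18
after LOAD R5, [20]: R5=M[20]=30
after OR R5, 6: R5=30|6=30
after AND R1, 63: R1=(-18)&63=46
after LOAD R1, [20]: R1=M[20]=30
after LOAD R1, [28]: R1=M[28]=-1
after LOAD R5, [20]: R5=M[20]=30
STORE R5, [28] → M[28]=30
halt.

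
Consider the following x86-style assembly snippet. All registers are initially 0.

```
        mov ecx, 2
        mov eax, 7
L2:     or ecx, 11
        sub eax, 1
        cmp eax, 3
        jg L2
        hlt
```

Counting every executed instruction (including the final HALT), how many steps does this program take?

ecx=2
eax=7
ecx=2|11=11
eax=7-1=6
cmp eax, 3  (cmp 6,3)
jg L2: taken
ecx=11|11=11
eax=6-1=5
cmp eax, 3  (cmp 5,3)
jg L2: taken
ecx=11|11=11
eax=5-1=4
cmp eax, 3  (cmp 4,3)
jg L2: taken
ecx=11|11=11
eax=4-1=3
cmp eax, 3  (cmp 3,3)
jg L2: not taken
halt.
Total executed instructions: 19.

19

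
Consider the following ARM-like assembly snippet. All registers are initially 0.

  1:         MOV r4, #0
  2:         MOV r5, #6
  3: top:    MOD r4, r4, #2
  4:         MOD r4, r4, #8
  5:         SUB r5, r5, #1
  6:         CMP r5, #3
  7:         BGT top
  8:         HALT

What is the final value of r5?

3

r4=0
r5=6
r4=0%2=0
r4=0%8=0
r5=6-1=5
CMP r5, #3  (cmp 5,3)
BGT top: taken
r4=0%2=0
r4=0%8=0
r5=5-1=4
CMP r5, #3  (cmp 4,3)
BGT top: taken
r4=0%2=0
r4=0%8=0
r5=4-1=3
CMP r5, #3  (cmp 3,3)
BGT top: not taken
halt.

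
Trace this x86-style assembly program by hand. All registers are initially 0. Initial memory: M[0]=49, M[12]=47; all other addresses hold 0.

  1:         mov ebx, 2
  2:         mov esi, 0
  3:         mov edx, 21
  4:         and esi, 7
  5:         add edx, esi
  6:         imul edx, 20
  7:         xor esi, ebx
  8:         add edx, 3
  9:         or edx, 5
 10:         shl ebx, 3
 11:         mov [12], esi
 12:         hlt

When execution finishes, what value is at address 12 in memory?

after mov ebx, 2: ebx=2
after mov esi, 0: esi=0
after mov edx, 21: edx=21
after and esi, 7: esi=0&7=0
after add edx, esi: edx=21+0=21
after imul edx, 20: edx=21*20=420
after xor esi, ebx: esi=0^2=2
after add edx, 3: edx=420+3=423
after or edx, 5: edx=423|5=423
after shl ebx, 3: ebx=2<<3=16
mov [12], esi → M[12]=2
halt.

2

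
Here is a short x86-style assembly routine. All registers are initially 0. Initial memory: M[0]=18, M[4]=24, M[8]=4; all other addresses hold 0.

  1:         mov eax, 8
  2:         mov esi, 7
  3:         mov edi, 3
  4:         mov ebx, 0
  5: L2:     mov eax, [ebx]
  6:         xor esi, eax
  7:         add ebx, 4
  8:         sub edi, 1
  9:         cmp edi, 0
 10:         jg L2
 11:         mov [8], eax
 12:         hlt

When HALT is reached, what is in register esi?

after mov eax, 8: eax=8
after mov esi, 7: esi=7
after mov edi, 3: edi=3
after mov ebx, 0: ebx=0
after mov eax, [ebx]: eax=M[0]=18
after xor esi, eax: esi=7^18=21
after add ebx, 4: ebx=0+4=4
after sub edi, 1: edi=3-1=2
cmp edi, 0  (cmp 2,0)
jg L2: taken
after mov eax, [ebx]: eax=M[4]=24
after xor esi, eax: esi=21^24=13
after add ebx, 4: ebx=4+4=8
after sub edi, 1: edi=2-1=1
cmp edi, 0  (cmp 1,0)
jg L2: taken
after mov eax, [ebx]: eax=M[8]=4
after xor esi, eax: esi=13^4=9
after add ebx, 4: ebx=8+4=12
after sub edi, 1: edi=1-1=0
cmp edi, 0  (cmp 0,0)
jg L2: not taken
mov [8], eax → M[8]=4
halt.

9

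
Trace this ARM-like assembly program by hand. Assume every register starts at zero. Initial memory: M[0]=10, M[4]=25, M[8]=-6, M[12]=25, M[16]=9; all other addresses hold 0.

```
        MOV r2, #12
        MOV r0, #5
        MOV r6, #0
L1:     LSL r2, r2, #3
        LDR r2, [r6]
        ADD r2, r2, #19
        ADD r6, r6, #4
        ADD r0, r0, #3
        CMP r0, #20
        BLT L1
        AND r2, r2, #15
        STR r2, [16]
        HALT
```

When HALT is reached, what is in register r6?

20

after MOV r2, #12: r2=12
after MOV r0, #5: r0=5
after MOV r6, #0: r6=0
after LSL r2, r2, #3: r2=12<<3=96
after LDR r2, [r6]: r2=M[0]=10
after ADD r2, r2, #19: r2=10+19=29
after ADD r6, r6, #4: r6=0+4=4
after ADD r0, r0, #3: r0=5+3=8
CMP r0, #20  (cmp 8,20)
BLT L1: taken
after LSL r2, r2, #3: r2=29<<3=232
after LDR r2, [r6]: r2=M[4]=25
after ADD r2, r2, #19: r2=25+19=44
after ADD r6, r6, #4: r6=4+4=8
after ADD r0, r0, #3: r0=8+3=11
CMP r0, #20  (cmp 11,20)
BLT L1: taken
after LSL r2, r2, #3: r2=44<<3=352
after LDR r2, [r6]: r2=M[8]=-6
after ADD r2, r2, #19: r2=(-6)+19=13
after ADD r6, r6, #4: r6=8+4=12
after ADD r0, r0, #3: r0=11+3=14
CMP r0, #20  (cmp 14,20)
BLT L1: taken
after LSL r2, r2, #3: r2=13<<3=104
after LDR r2, [r6]: r2=M[12]=25
after ADD r2, r2, #19: r2=25+19=44
after ADD r6, r6, #4: r6=12+4=16
after ADD r0, r0, #3: r0=14+3=17
CMP r0, #20  (cmp 17,20)
BLT L1: taken
after LSL r2, r2, #3: r2=44<<3=352
after LDR r2, [r6]: r2=M[16]=9
after ADD r2, r2, #19: r2=9+19=28
after ADD r6, r6, #4: r6=16+4=20
after ADD r0, r0, #3: r0=17+3=20
CMP r0, #20  (cmp 20,20)
BLT L1: not taken
after AND r2, r2, #15: r2=28&15=12
STR r2, [16] → M[16]=12
halt.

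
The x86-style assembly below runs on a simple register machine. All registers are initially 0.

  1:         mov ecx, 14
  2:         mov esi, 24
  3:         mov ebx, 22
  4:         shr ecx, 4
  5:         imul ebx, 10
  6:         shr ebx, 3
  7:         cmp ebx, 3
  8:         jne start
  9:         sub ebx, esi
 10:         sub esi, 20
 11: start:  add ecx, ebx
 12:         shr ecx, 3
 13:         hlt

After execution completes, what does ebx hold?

after mov ecx, 14: ecx=14
after mov esi, 24: esi=24
after mov ebx, 22: ebx=22
after shr ecx, 4: ecx=14>>4=0
after imul ebx, 10: ebx=22*10=220
after shr ebx, 3: ebx=220>>3=27
cmp ebx, 3  (cmp 27,3)
jne start: taken
after add ecx, ebx: ecx=0+27=27
after shr ecx, 3: ecx=27>>3=3
halt.

27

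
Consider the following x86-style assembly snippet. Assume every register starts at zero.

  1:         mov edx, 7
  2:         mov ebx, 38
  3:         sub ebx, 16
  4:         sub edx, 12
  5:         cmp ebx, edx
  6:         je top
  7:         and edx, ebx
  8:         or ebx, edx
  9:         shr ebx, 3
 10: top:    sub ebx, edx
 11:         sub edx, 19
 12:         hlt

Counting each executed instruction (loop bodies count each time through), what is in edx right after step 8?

mov edx, 7 → edx=7
mov ebx, 38 → ebx=38
sub ebx, 16 → ebx=38-16=22
sub edx, 12 → edx=7-12=-5
cmp ebx, edx  (cmp 22,-5)
je top: not taken
and edx, ebx → edx=(-5)&22=18
or ebx, edx → ebx=22|18=22
After step 8: edx = 18.

18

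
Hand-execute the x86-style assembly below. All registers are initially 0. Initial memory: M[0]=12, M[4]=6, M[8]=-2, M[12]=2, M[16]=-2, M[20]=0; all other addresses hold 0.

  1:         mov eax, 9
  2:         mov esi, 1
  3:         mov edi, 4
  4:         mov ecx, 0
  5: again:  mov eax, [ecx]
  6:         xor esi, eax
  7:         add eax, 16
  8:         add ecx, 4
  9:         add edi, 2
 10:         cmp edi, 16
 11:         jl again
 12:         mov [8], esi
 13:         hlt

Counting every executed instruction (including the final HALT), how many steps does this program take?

48

eax=9
esi=1
edi=4
ecx=0
eax=M[0]=12
esi=1^12=13
eax=12+16=28
ecx=0+4=4
edi=4+2=6
cmp edi, 16  (cmp 6,16)
jl again: taken
eax=M[4]=6
esi=13^6=11
eax=6+16=22
ecx=4+4=8
edi=6+2=8
cmp edi, 16  (cmp 8,16)
jl again: taken
eax=M[8]=-2
esi=11^(-2)=-11
eax=(-2)+16=14
ecx=8+4=12
edi=8+2=10
cmp edi, 16  (cmp 10,16)
jl again: taken
eax=M[12]=2
esi=(-11)^2=-9
eax=2+16=18
ecx=12+4=16
edi=10+2=12
cmp edi, 16  (cmp 12,16)
jl again: taken
eax=M[16]=-2
esi=(-9)^(-2)=9
eax=(-2)+16=14
ecx=16+4=20
edi=12+2=14
cmp edi, 16  (cmp 14,16)
jl again: taken
eax=M[20]=0
esi=9^0=9
eax=0+16=16
ecx=20+4=24
edi=14+2=16
cmp edi, 16  (cmp 16,16)
jl again: not taken
mov [8], esi → M[8]=9
halt.
Total executed instructions: 48.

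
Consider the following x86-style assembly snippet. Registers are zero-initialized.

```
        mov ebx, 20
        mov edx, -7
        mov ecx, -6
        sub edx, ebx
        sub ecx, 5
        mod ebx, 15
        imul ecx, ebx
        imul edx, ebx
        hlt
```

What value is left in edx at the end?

-135

mov ebx, 20 → ebx=20
mov edx, -7 → edx=-7
mov ecx, -6 → ecx=-6
sub edx, ebx → edx=(-7)-20=-27
sub ecx, 5 → ecx=(-6)-5=-11
mod ebx, 15 → ebx=20%15=5
imul ecx, ebx → ecx=(-11)*5=-55
imul edx, ebx → edx=(-27)*5=-135
halt.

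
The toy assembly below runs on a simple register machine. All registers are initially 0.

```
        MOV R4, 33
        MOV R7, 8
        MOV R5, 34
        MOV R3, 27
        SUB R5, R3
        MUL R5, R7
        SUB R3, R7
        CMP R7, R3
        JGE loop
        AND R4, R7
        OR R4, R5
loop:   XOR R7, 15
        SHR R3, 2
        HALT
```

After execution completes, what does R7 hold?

7

after MOV R4, 33: R4=33
after MOV R7, 8: R7=8
after MOV R5, 34: R5=34
after MOV R3, 27: R3=27
after SUB R5, R3: R5=34-27=7
after MUL R5, R7: R5=7*8=56
after SUB R3, R7: R3=27-8=19
CMP R7, R3  (cmp 8,19)
JGE loop: not taken
after AND R4, R7: R4=33&8=0
after OR R4, R5: R4=0|56=56
after XOR R7, 15: R7=8^15=7
after SHR R3, 2: R3=19>>2=4
halt.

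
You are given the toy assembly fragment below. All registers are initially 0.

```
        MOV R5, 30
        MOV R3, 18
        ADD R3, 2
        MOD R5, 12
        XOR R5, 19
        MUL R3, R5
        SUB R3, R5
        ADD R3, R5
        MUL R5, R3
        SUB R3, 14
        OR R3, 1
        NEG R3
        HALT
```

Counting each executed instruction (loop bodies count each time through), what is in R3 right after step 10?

MOV R5, 30 → R5=30
MOV R3, 18 → R3=18
ADD R3, 2 → R3=18+2=20
MOD R5, 12 → R5=30%12=6
XOR R5, 19 → R5=6^19=21
MUL R3, R5 → R3=20*21=420
SUB R3, R5 → R3=420-21=399
ADD R3, R5 → R3=399+21=420
MUL R5, R3 → R5=21*420=8820
SUB R3, 14 → R3=420-14=406
After step 10: R3 = 406.

406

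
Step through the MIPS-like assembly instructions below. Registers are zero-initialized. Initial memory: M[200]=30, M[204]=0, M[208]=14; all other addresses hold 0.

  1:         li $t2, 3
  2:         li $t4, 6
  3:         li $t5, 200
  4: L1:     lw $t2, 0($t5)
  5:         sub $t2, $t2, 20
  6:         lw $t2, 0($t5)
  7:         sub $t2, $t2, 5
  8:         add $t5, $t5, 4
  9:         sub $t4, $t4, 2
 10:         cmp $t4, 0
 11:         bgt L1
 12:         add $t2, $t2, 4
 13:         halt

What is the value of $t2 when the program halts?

13

$t2=3
$t4=6
$t5=200
$t2=M[200]=30
$t2=30-20=10
$t2=M[200]=30
$t2=30-5=25
$t5=200+4=204
$t4=6-2=4
cmp $t4, 0  (cmp 4,0)
bgt L1: taken
$t2=M[204]=0
$t2=0-20=-20
$t2=M[204]=0
$t2=0-5=-5
$t5=204+4=208
$t4=4-2=2
cmp $t4, 0  (cmp 2,0)
bgt L1: taken
$t2=M[208]=14
$t2=14-20=-6
$t2=M[208]=14
$t2=14-5=9
$t5=208+4=212
$t4=2-2=0
cmp $t4, 0  (cmp 0,0)
bgt L1: not taken
$t2=9+4=13
halt.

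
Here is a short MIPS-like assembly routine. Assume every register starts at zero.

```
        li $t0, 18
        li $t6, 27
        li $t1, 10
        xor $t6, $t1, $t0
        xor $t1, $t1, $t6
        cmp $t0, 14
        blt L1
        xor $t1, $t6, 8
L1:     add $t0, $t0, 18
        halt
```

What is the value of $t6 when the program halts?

24

li $t0, 18 → $t0=18
li $t6, 27 → $t6=27
li $t1, 10 → $t1=10
xor $t6, $t1, $t0 → $t6=10^18=24
xor $t1, $t1, $t6 → $t1=10^24=18
cmp $t0, 14  (cmp 18,14)
blt L1: not taken
xor $t1, $t6, 8 → $t1=24^8=16
add $t0, $t0, 18 → $t0=18+18=36
halt.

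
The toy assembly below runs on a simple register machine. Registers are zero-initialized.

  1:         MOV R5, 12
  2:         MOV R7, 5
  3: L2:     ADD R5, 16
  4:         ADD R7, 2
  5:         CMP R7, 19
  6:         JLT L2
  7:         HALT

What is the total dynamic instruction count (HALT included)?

31

after MOV R5, 12: R5=12
after MOV R7, 5: R7=5
after ADD R5, 16: R5=12+16=28
after ADD R7, 2: R7=5+2=7
CMP R7, 19  (cmp 7,19)
JLT L2: taken
after ADD R5, 16: R5=28+16=44
after ADD R7, 2: R7=7+2=9
CMP R7, 19  (cmp 9,19)
JLT L2: taken
after ADD R5, 16: R5=44+16=60
after ADD R7, 2: R7=9+2=11
CMP R7, 19  (cmp 11,19)
JLT L2: taken
after ADD R5, 16: R5=60+16=76
after ADD R7, 2: R7=11+2=13
CMP R7, 19  (cmp 13,19)
JLT L2: taken
after ADD R5, 16: R5=76+16=92
after ADD R7, 2: R7=13+2=15
CMP R7, 19  (cmp 15,19)
JLT L2: taken
after ADD R5, 16: R5=92+16=108
after ADD R7, 2: R7=15+2=17
CMP R7, 19  (cmp 17,19)
JLT L2: taken
after ADD R5, 16: R5=108+16=124
after ADD R7, 2: R7=17+2=19
CMP R7, 19  (cmp 19,19)
JLT L2: not taken
halt.
Total executed instructions: 31.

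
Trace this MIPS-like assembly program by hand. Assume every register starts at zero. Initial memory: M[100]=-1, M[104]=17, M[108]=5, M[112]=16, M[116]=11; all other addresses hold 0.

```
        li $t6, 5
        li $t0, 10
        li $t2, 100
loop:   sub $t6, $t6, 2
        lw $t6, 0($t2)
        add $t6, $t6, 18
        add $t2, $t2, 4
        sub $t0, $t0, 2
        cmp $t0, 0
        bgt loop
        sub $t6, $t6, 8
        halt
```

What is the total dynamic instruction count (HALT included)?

40

after li $t6, 5: $t6=5
after li $t0, 10: $t0=10
after li $t2, 100: $t2=100
after sub $t6, $t6, 2: $t6=5-2=3
after lw $t6, 0($t2): $t6=M[100]=-1
after add $t6, $t6, 18: $t6=(-1)+18=17
after add $t2, $t2, 4: $t2=100+4=104
after sub $t0, $t0, 2: $t0=10-2=8
cmp $t0, 0  (cmp 8,0)
bgt loop: taken
after sub $t6, $t6, 2: $t6=17-2=15
after lw $t6, 0($t2): $t6=M[104]=17
after add $t6, $t6, 18: $t6=17+18=35
after add $t2, $t2, 4: $t2=104+4=108
after sub $t0, $t0, 2: $t0=8-2=6
cmp $t0, 0  (cmp 6,0)
bgt loop: taken
after sub $t6, $t6, 2: $t6=35-2=33
after lw $t6, 0($t2): $t6=M[108]=5
after add $t6, $t6, 18: $t6=5+18=23
after add $t2, $t2, 4: $t2=108+4=112
after sub $t0, $t0, 2: $t0=6-2=4
cmp $t0, 0  (cmp 4,0)
bgt loop: taken
after sub $t6, $t6, 2: $t6=23-2=21
after lw $t6, 0($t2): $t6=M[112]=16
after add $t6, $t6, 18: $t6=16+18=34
after add $t2, $t2, 4: $t2=112+4=116
after sub $t0, $t0, 2: $t0=4-2=2
cmp $t0, 0  (cmp 2,0)
bgt loop: taken
after sub $t6, $t6, 2: $t6=34-2=32
after lw $t6, 0($t2): $t6=M[116]=11
after add $t6, $t6, 18: $t6=11+18=29
after add $t2, $t2, 4: $t2=116+4=120
after sub $t0, $t0, 2: $t0=2-2=0
cmp $t0, 0  (cmp 0,0)
bgt loop: not taken
after sub $t6, $t6, 8: $t6=29-8=21
halt.
Total executed instructions: 40.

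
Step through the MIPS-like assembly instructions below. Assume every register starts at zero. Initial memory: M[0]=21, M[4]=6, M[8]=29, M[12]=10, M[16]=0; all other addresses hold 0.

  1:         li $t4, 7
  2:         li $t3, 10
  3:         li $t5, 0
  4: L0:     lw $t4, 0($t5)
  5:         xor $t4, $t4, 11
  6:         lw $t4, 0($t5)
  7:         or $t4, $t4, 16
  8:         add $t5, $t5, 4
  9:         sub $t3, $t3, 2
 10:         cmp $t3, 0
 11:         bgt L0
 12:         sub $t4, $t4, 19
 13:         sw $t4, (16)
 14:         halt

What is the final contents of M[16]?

li $t4, 7 → $t4=7
li $t3, 10 → $t3=10
li $t5, 0 → $t5=0
lw $t4, 0($t5) → $t4=M[0]=21
xor $t4, $t4, 11 → $t4=21^11=30
lw $t4, 0($t5) → $t4=M[0]=21
or $t4, $t4, 16 → $t4=21|16=21
add $t5, $t5, 4 → $t5=0+4=4
sub $t3, $t3, 2 → $t3=10-2=8
cmp $t3, 0  (cmp 8,0)
bgt L0: taken
lw $t4, 0($t5) → $t4=M[4]=6
xor $t4, $t4, 11 → $t4=6^11=13
lw $t4, 0($t5) → $t4=M[4]=6
or $t4, $t4, 16 → $t4=6|16=22
add $t5, $t5, 4 → $t5=4+4=8
sub $t3, $t3, 2 → $t3=8-2=6
cmp $t3, 0  (cmp 6,0)
bgt L0: taken
lw $t4, 0($t5) → $t4=M[8]=29
xor $t4, $t4, 11 → $t4=29^11=22
lw $t4, 0($t5) → $t4=M[8]=29
or $t4, $t4, 16 → $t4=29|16=29
add $t5, $t5, 4 → $t5=8+4=12
sub $t3, $t3, 2 → $t3=6-2=4
cmp $t3, 0  (cmp 4,0)
bgt L0: taken
lw $t4, 0($t5) → $t4=M[12]=10
xor $t4, $t4, 11 → $t4=10^11=1
lw $t4, 0($t5) → $t4=M[12]=10
or $t4, $t4, 16 → $t4=10|16=26
add $t5, $t5, 4 → $t5=12+4=16
sub $t3, $t3, 2 → $t3=4-2=2
cmp $t3, 0  (cmp 2,0)
bgt L0: taken
lw $t4, 0($t5) → $t4=M[16]=0
xor $t4, $t4, 11 → $t4=0^11=11
lw $t4, 0($t5) → $t4=M[16]=0
or $t4, $t4, 16 → $t4=0|16=16
add $t5, $t5, 4 → $t5=16+4=20
sub $t3, $t3, 2 → $t3=2-2=0
cmp $t3, 0  (cmp 0,0)
bgt L0: not taken
sub $t4, $t4, 19 → $t4=16-19=-3
sw $t4, (16) → M[16]=-3
halt.

-3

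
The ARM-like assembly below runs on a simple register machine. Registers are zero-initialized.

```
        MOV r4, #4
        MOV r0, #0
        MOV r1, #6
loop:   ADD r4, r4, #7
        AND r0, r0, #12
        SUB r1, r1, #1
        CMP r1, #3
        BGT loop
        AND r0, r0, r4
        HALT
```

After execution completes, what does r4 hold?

25

MOV r4, #4 → r4=4
MOV r0, #0 → r0=0
MOV r1, #6 → r1=6
ADD r4, r4, #7 → r4=4+7=11
AND r0, r0, #12 → r0=0&12=0
SUB r1, r1, #1 → r1=6-1=5
CMP r1, #3  (cmp 5,3)
BGT loop: taken
ADD r4, r4, #7 → r4=11+7=18
AND r0, r0, #12 → r0=0&12=0
SUB r1, r1, #1 → r1=5-1=4
CMP r1, #3  (cmp 4,3)
BGT loop: taken
ADD r4, r4, #7 → r4=18+7=25
AND r0, r0, #12 → r0=0&12=0
SUB r1, r1, #1 → r1=4-1=3
CMP r1, #3  (cmp 3,3)
BGT loop: not taken
AND r0, r0, r4 → r0=0&25=0
halt.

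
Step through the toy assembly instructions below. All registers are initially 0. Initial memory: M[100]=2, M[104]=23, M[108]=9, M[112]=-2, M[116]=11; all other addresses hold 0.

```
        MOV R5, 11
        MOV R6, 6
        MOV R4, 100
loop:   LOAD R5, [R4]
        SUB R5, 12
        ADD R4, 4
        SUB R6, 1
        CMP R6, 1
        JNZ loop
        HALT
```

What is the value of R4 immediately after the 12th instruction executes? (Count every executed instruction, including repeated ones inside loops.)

108

R5=11
R6=6
R4=100
R5=M[100]=2
R5=2-12=-10
R4=100+4=104
R6=6-1=5
CMP R6, 1  (cmp 5,1)
JNZ loop: taken
R5=M[104]=23
R5=23-12=11
R4=104+4=108
After step 12: R4 = 108.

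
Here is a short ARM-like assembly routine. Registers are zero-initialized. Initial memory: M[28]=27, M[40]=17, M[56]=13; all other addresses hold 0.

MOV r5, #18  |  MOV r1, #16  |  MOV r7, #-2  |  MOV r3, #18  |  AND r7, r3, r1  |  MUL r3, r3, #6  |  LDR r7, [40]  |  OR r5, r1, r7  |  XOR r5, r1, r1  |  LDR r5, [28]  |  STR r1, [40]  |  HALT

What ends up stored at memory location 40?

16

MOV r5, #18 → r5=18
MOV r1, #16 → r1=16
MOV r7, #-2 → r7=-2
MOV r3, #18 → r3=18
AND r7, r3, r1 → r7=18&16=16
MUL r3, r3, #6 → r3=18*6=108
LDR r7, [40] → r7=M[40]=17
OR r5, r1, r7 → r5=16|17=17
XOR r5, r1, r1 → r5=16^16=0
LDR r5, [28] → r5=M[28]=27
STR r1, [40] → M[40]=16
halt.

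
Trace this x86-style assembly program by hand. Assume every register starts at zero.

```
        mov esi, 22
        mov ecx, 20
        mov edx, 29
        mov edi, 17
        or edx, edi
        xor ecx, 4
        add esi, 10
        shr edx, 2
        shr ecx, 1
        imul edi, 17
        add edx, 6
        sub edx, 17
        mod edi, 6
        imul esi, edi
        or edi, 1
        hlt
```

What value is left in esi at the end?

esi=22
ecx=20
edx=29
edi=17
edx=29|17=29
ecx=20^4=16
esi=22+10=32
edx=29>>2=7
ecx=16>>1=8
edi=17*17=289
edx=7+6=13
edx=13-17=-4
edi=289%6=1
esi=32*1=32
edi=1|1=1
halt.

32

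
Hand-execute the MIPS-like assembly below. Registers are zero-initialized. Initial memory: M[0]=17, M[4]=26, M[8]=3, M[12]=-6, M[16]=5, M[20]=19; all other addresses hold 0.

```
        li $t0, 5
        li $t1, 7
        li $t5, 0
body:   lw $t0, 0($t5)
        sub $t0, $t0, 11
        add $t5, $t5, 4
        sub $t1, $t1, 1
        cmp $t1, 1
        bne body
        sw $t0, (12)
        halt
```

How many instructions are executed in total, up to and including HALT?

$t0=5
$t1=7
$t5=0
$t0=M[0]=17
$t0=17-11=6
$t5=0+4=4
$t1=7-1=6
cmp $t1, 1  (cmp 6,1)
bne body: taken
$t0=M[4]=26
$t0=26-11=15
$t5=4+4=8
$t1=6-1=5
cmp $t1, 1  (cmp 5,1)
bne body: taken
$t0=M[8]=3
$t0=3-11=-8
$t5=8+4=12
$t1=5-1=4
cmp $t1, 1  (cmp 4,1)
bne body: taken
$t0=M[12]=-6
$t0=(-6)-11=-17
$t5=12+4=16
$t1=4-1=3
cmp $t1, 1  (cmp 3,1)
bne body: taken
$t0=M[16]=5
$t0=5-11=-6
$t5=16+4=20
$t1=3-1=2
cmp $t1, 1  (cmp 2,1)
bne body: taken
$t0=M[20]=19
$t0=19-11=8
$t5=20+4=24
$t1=2-1=1
cmp $t1, 1  (cmp 1,1)
bne body: not taken
sw $t0, (12) → M[12]=8
halt.
Total executed instructions: 41.

41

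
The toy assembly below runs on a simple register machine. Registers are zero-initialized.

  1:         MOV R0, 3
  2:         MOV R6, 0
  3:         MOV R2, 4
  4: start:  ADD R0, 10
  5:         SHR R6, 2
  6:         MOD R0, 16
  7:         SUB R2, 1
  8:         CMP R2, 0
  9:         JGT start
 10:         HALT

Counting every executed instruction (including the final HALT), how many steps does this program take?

after MOV R0, 3: R0=3
after MOV R6, 0: R6=0
after MOV R2, 4: R2=4
after ADD R0, 10: R0=3+10=13
after SHR R6, 2: R6=0>>2=0
after MOD R0, 16: R0=13%16=13
after SUB R2, 1: R2=4-1=3
CMP R2, 0  (cmp 3,0)
JGT start: taken
after ADD R0, 10: R0=13+10=23
after SHR R6, 2: R6=0>>2=0
after MOD R0, 16: R0=23%16=7
after SUB R2, 1: R2=3-1=2
CMP R2, 0  (cmp 2,0)
JGT start: taken
after ADD R0, 10: R0=7+10=17
after SHR R6, 2: R6=0>>2=0
after MOD R0, 16: R0=17%16=1
after SUB R2, 1: R2=2-1=1
CMP R2, 0  (cmp 1,0)
JGT start: taken
after ADD R0, 10: R0=1+10=11
after SHR R6, 2: R6=0>>2=0
after MOD R0, 16: R0=11%16=11
after SUB R2, 1: R2=1-1=0
CMP R2, 0  (cmp 0,0)
JGT start: not taken
halt.
Total executed instructions: 28.

28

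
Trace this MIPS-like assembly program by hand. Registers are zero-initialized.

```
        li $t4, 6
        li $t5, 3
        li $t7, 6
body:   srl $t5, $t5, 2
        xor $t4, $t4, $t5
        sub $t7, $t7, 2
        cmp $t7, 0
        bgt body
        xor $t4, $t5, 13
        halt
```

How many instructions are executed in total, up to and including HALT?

after li $t4, 6: $t4=6
after li $t5, 3: $t5=3
after li $t7, 6: $t7=6
after srl $t5, $t5, 2: $t5=3>>2=0
after xor $t4, $t4, $t5: $t4=6^0=6
after sub $t7, $t7, 2: $t7=6-2=4
cmp $t7, 0  (cmp 4,0)
bgt body: taken
after srl $t5, $t5, 2: $t5=0>>2=0
after xor $t4, $t4, $t5: $t4=6^0=6
after sub $t7, $t7, 2: $t7=4-2=2
cmp $t7, 0  (cmp 2,0)
bgt body: taken
after srl $t5, $t5, 2: $t5=0>>2=0
after xor $t4, $t4, $t5: $t4=6^0=6
after sub $t7, $t7, 2: $t7=2-2=0
cmp $t7, 0  (cmp 0,0)
bgt body: not taken
after xor $t4, $t5, 13: $t4=0^13=13
halt.
Total executed instructions: 20.

20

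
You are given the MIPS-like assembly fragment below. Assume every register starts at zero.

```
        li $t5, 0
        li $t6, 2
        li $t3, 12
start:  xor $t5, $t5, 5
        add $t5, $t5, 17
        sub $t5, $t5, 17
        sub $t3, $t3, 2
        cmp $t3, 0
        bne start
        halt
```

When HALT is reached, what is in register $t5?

li $t5, 0 → $t5=0
li $t6, 2 → $t6=2
li $t3, 12 → $t3=12
xor $t5, $t5, 5 → $t5=0^5=5
add $t5, $t5, 17 → $t5=5+17=22
sub $t5, $t5, 17 → $t5=22-17=5
sub $t3, $t3, 2 → $t3=12-2=10
cmp $t3, 0  (cmp 10,0)
bne start: taken
xor $t5, $t5, 5 → $t5=5^5=0
add $t5, $t5, 17 → $t5=0+17=17
sub $t5, $t5, 17 → $t5=17-17=0
sub $t3, $t3, 2 → $t3=10-2=8
cmp $t3, 0  (cmp 8,0)
bne start: taken
xor $t5, $t5, 5 → $t5=0^5=5
add $t5, $t5, 17 → $t5=5+17=22
sub $t5, $t5, 17 → $t5=22-17=5
sub $t3, $t3, 2 → $t3=8-2=6
cmp $t3, 0  (cmp 6,0)
bne start: taken
xor $t5, $t5, 5 → $t5=5^5=0
add $t5, $t5, 17 → $t5=0+17=17
sub $t5, $t5, 17 → $t5=17-17=0
sub $t3, $t3, 2 → $t3=6-2=4
cmp $t3, 0  (cmp 4,0)
bne start: taken
xor $t5, $t5, 5 → $t5=0^5=5
add $t5, $t5, 17 → $t5=5+17=22
sub $t5, $t5, 17 → $t5=22-17=5
sub $t3, $t3, 2 → $t3=4-2=2
cmp $t3, 0  (cmp 2,0)
bne start: taken
xor $t5, $t5, 5 → $t5=5^5=0
add $t5, $t5, 17 → $t5=0+17=17
sub $t5, $t5, 17 → $t5=17-17=0
sub $t3, $t3, 2 → $t3=2-2=0
cmp $t3, 0  (cmp 0,0)
bne start: not taken
halt.

0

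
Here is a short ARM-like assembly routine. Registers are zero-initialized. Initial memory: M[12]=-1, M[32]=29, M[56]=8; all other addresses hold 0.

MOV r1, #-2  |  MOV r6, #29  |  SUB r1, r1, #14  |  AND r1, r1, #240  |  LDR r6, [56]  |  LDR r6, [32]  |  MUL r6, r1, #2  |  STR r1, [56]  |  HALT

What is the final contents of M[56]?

after MOV r1, #-2: r1=-2
after MOV r6, #29: r6=29
after SUB r1, r1, #14: r1=(-2)-14=-16
after AND r1, r1, #240: r1=(-16)&240=240
after LDR r6, [56]: r6=M[56]=8
after LDR r6, [32]: r6=M[32]=29
after MUL r6, r1, #2: r6=240*2=480
STR r1, [56] → M[56]=240
halt.

240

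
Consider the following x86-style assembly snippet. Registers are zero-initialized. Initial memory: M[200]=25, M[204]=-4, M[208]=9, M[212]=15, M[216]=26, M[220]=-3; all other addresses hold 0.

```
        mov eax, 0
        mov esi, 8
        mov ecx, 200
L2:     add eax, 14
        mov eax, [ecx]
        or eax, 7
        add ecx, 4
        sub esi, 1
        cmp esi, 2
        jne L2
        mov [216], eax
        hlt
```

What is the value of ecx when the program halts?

224

eax=0
esi=8
ecx=200
eax=0+14=14
eax=M[200]=25
eax=25|7=31
ecx=200+4=204
esi=8-1=7
cmp esi, 2  (cmp 7,2)
jne L2: taken
eax=31+14=45
eax=M[204]=-4
eax=(-4)|7=-1
ecx=204+4=208
esi=7-1=6
cmp esi, 2  (cmp 6,2)
jne L2: taken
eax=(-1)+14=13
eax=M[208]=9
eax=9|7=15
ecx=208+4=212
esi=6-1=5
cmp esi, 2  (cmp 5,2)
jne L2: taken
eax=15+14=29
eax=M[212]=15
eax=15|7=15
ecx=212+4=216
esi=5-1=4
cmp esi, 2  (cmp 4,2)
jne L2: taken
eax=15+14=29
eax=M[216]=26
eax=26|7=31
ecx=216+4=220
esi=4-1=3
cmp esi, 2  (cmp 3,2)
jne L2: taken
eax=31+14=45
eax=M[220]=-3
eax=(-3)|7=-1
ecx=220+4=224
esi=3-1=2
cmp esi, 2  (cmp 2,2)
jne L2: not taken
mov [216], eax → M[216]=-1
halt.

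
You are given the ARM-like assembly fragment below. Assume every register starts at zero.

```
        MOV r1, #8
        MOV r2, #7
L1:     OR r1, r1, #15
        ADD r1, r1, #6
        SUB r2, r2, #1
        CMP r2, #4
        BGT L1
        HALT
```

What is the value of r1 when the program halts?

53

r1=8
r2=7
r1=8|15=15
r1=15+6=21
r2=7-1=6
CMP r2, #4  (cmp 6,4)
BGT L1: taken
r1=21|15=31
r1=31+6=37
r2=6-1=5
CMP r2, #4  (cmp 5,4)
BGT L1: taken
r1=37|15=47
r1=47+6=53
r2=5-1=4
CMP r2, #4  (cmp 4,4)
BGT L1: not taken
halt.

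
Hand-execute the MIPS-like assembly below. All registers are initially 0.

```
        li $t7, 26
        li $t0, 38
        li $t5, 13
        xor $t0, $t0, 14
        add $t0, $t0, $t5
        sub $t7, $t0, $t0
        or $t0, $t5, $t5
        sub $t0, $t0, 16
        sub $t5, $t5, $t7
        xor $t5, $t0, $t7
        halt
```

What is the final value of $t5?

-3

after li $t7, 26: $t7=26
after li $t0, 38: $t0=38
after li $t5, 13: $t5=13
after xor $t0, $t0, 14: $t0=38^14=40
after add $t0, $t0, $t5: $t0=40+13=53
after sub $t7, $t0, $t0: $t7=53-53=0
after or $t0, $t5, $t5: $t0=13|13=13
after sub $t0, $t0, 16: $t0=13-16=-3
after sub $t5, $t5, $t7: $t5=13-0=13
after xor $t5, $t0, $t7: $t5=(-3)^0=-3
halt.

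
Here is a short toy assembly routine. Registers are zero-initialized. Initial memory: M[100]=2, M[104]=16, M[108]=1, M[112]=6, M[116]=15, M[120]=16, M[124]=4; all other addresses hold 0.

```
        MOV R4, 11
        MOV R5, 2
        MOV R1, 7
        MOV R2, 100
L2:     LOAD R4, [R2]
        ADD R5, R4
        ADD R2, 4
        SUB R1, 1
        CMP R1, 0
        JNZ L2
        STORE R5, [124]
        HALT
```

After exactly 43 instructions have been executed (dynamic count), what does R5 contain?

62

MOV R4, 11 → R4=11
MOV R5, 2 → R5=2
MOV R1, 7 → R1=7
MOV R2, 100 → R2=100
LOAD R4, [R2] → R4=M[100]=2
ADD R5, R4 → R5=2+2=4
ADD R2, 4 → R2=100+4=104
SUB R1, 1 → R1=7-1=6
CMP R1, 0  (cmp 6,0)
JNZ L2: taken
LOAD R4, [R2] → R4=M[104]=16
ADD R5, R4 → R5=4+16=20
ADD R2, 4 → R2=104+4=108
SUB R1, 1 → R1=6-1=5
CMP R1, 0  (cmp 5,0)
JNZ L2: taken
LOAD R4, [R2] → R4=M[108]=1
ADD R5, R4 → R5=20+1=21
ADD R2, 4 → R2=108+4=112
SUB R1, 1 → R1=5-1=4
CMP R1, 0  (cmp 4,0)
JNZ L2: taken
LOAD R4, [R2] → R4=M[112]=6
ADD R5, R4 → R5=21+6=27
ADD R2, 4 → R2=112+4=116
SUB R1, 1 → R1=4-1=3
CMP R1, 0  (cmp 3,0)
JNZ L2: taken
LOAD R4, [R2] → R4=M[116]=15
ADD R5, R4 → R5=27+15=42
ADD R2, 4 → R2=116+4=120
SUB R1, 1 → R1=3-1=2
CMP R1, 0  (cmp 2,0)
JNZ L2: taken
LOAD R4, [R2] → R4=M[120]=16
ADD R5, R4 → R5=42+16=58
ADD R2, 4 → R2=120+4=124
SUB R1, 1 → R1=2-1=1
CMP R1, 0  (cmp 1,0)
JNZ L2: taken
LOAD R4, [R2] → R4=M[124]=4
ADD R5, R4 → R5=58+4=62
ADD R2, 4 → R2=124+4=128
After step 43: R5 = 62.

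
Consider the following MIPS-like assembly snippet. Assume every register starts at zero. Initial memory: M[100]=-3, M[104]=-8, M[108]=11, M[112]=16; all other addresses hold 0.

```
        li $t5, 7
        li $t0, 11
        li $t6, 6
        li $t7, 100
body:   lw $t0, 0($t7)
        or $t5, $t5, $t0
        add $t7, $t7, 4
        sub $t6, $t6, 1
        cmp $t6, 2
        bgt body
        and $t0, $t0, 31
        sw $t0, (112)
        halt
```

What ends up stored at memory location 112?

$t5=7
$t0=11
$t6=6
$t7=100
$t0=M[100]=-3
$t5=7|(-3)=-1
$t7=100+4=104
$t6=6-1=5
cmp $t6, 2  (cmp 5,2)
bgt body: taken
$t0=M[104]=-8
$t5=(-1)|(-8)=-1
$t7=104+4=108
$t6=5-1=4
cmp $t6, 2  (cmp 4,2)
bgt body: taken
$t0=M[108]=11
$t5=(-1)|11=-1
$t7=108+4=112
$t6=4-1=3
cmp $t6, 2  (cmp 3,2)
bgt body: taken
$t0=M[112]=16
$t5=(-1)|16=-1
$t7=112+4=116
$t6=3-1=2
cmp $t6, 2  (cmp 2,2)
bgt body: not taken
$t0=16&31=16
sw $t0, (112) → M[112]=16
halt.

16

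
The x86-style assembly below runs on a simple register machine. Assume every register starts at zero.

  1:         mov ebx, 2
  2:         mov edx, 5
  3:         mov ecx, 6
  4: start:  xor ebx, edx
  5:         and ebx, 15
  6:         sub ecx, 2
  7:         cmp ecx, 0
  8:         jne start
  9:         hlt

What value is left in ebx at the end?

after mov ebx, 2: ebx=2
after mov edx, 5: edx=5
after mov ecx, 6: ecx=6
after xor ebx, edx: ebx=2^5=7
after and ebx, 15: ebx=7&15=7
after sub ecx, 2: ecx=6-2=4
cmp ecx, 0  (cmp 4,0)
jne start: taken
after xor ebx, edx: ebx=7^5=2
after and ebx, 15: ebx=2&15=2
after sub ecx, 2: ecx=4-2=2
cmp ecx, 0  (cmp 2,0)
jne start: taken
after xor ebx, edx: ebx=2^5=7
after and ebx, 15: ebx=7&15=7
after sub ecx, 2: ecx=2-2=0
cmp ecx, 0  (cmp 0,0)
jne start: not taken
halt.

7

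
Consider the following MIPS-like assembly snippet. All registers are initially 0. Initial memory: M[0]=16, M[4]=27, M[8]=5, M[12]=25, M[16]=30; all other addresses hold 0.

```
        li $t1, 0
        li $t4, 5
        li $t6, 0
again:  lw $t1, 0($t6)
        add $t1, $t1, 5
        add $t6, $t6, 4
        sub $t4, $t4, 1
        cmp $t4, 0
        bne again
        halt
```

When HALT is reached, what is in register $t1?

35

li $t1, 0 → $t1=0
li $t4, 5 → $t4=5
li $t6, 0 → $t6=0
lw $t1, 0($t6) → $t1=M[0]=16
add $t1, $t1, 5 → $t1=16+5=21
add $t6, $t6, 4 → $t6=0+4=4
sub $t4, $t4, 1 → $t4=5-1=4
cmp $t4, 0  (cmp 4,0)
bne again: taken
lw $t1, 0($t6) → $t1=M[4]=27
add $t1, $t1, 5 → $t1=27+5=32
add $t6, $t6, 4 → $t6=4+4=8
sub $t4, $t4, 1 → $t4=4-1=3
cmp $t4, 0  (cmp 3,0)
bne again: taken
lw $t1, 0($t6) → $t1=M[8]=5
add $t1, $t1, 5 → $t1=5+5=10
add $t6, $t6, 4 → $t6=8+4=12
sub $t4, $t4, 1 → $t4=3-1=2
cmp $t4, 0  (cmp 2,0)
bne again: taken
lw $t1, 0($t6) → $t1=M[12]=25
add $t1, $t1, 5 → $t1=25+5=30
add $t6, $t6, 4 → $t6=12+4=16
sub $t4, $t4, 1 → $t4=2-1=1
cmp $t4, 0  (cmp 1,0)
bne again: taken
lw $t1, 0($t6) → $t1=M[16]=30
add $t1, $t1, 5 → $t1=30+5=35
add $t6, $t6, 4 → $t6=16+4=20
sub $t4, $t4, 1 → $t4=1-1=0
cmp $t4, 0  (cmp 0,0)
bne again: not taken
halt.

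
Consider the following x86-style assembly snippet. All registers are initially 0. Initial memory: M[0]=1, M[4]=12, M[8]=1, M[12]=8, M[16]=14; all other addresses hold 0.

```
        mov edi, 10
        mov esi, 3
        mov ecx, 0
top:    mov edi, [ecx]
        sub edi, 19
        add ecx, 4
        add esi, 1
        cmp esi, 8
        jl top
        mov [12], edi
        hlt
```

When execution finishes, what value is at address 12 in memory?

-5

after mov edi, 10: edi=10
after mov esi, 3: esi=3
after mov ecx, 0: ecx=0
after mov edi, [ecx]: edi=M[0]=1
after sub edi, 19: edi=1-19=-18
after add ecx, 4: ecx=0+4=4
after add esi, 1: esi=3+1=4
cmp esi, 8  (cmp 4,8)
jl top: taken
after mov edi, [ecx]: edi=M[4]=12
after sub edi, 19: edi=12-19=-7
after add ecx, 4: ecx=4+4=8
after add esi, 1: esi=4+1=5
cmp esi, 8  (cmp 5,8)
jl top: taken
after mov edi, [ecx]: edi=M[8]=1
after sub edi, 19: edi=1-19=-18
after add ecx, 4: ecx=8+4=12
after add esi, 1: esi=5+1=6
cmp esi, 8  (cmp 6,8)
jl top: taken
after mov edi, [ecx]: edi=M[12]=8
after sub edi, 19: edi=8-19=-11
after add ecx, 4: ecx=12+4=16
after add esi, 1: esi=6+1=7
cmp esi, 8  (cmp 7,8)
jl top: taken
after mov edi, [ecx]: edi=M[16]=14
after sub edi, 19: edi=14-19=-5
after add ecx, 4: ecx=16+4=20
after add esi, 1: esi=7+1=8
cmp esi, 8  (cmp 8,8)
jl top: not taken
mov [12], edi → M[12]=-5
halt.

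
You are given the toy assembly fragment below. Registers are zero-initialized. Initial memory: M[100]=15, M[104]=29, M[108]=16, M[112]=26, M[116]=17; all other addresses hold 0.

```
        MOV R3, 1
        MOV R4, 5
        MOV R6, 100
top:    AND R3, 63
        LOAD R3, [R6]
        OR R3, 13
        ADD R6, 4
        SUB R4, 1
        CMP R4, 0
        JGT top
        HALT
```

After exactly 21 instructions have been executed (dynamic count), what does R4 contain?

3

MOV R3, 1 → R3=1
MOV R4, 5 → R4=5
MOV R6, 100 → R6=100
AND R3, 63 → R3=1&63=1
LOAD R3, [R6] → R3=M[100]=15
OR R3, 13 → R3=15|13=15
ADD R6, 4 → R6=100+4=104
SUB R4, 1 → R4=5-1=4
CMP R4, 0  (cmp 4,0)
JGT top: taken
AND R3, 63 → R3=15&63=15
LOAD R3, [R6] → R3=M[104]=29
OR R3, 13 → R3=29|13=29
ADD R6, 4 → R6=104+4=108
SUB R4, 1 → R4=4-1=3
CMP R4, 0  (cmp 3,0)
JGT top: taken
AND R3, 63 → R3=29&63=29
LOAD R3, [R6] → R3=M[108]=16
OR R3, 13 → R3=16|13=29
ADD R6, 4 → R6=108+4=112
After step 21: R4 = 3.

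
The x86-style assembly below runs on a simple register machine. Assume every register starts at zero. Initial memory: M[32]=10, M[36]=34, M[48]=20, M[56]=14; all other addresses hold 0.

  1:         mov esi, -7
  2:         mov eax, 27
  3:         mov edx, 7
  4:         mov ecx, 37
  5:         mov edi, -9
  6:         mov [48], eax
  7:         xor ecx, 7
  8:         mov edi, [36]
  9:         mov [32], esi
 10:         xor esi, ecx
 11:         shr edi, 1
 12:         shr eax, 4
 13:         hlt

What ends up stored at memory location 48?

27

after mov esi, -7: esi=-7
after mov eax, 27: eax=27
after mov edx, 7: edx=7
after mov ecx, 37: ecx=37
after mov edi, -9: edi=-9
mov [48], eax → M[48]=27
after xor ecx, 7: ecx=37^7=34
after mov edi, [36]: edi=M[36]=34
mov [32], esi → M[32]=-7
after xor esi, ecx: esi=(-7)^34=-37
after shr edi, 1: edi=34>>1=17
after shr eax, 4: eax=27>>4=1
halt.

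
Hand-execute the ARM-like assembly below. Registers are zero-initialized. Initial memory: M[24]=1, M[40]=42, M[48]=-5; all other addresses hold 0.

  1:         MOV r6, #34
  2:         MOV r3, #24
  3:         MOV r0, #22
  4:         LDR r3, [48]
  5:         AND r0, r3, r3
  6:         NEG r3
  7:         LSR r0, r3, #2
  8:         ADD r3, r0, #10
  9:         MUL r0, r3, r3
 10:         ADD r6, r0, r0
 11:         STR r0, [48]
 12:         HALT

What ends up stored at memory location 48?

after MOV r6, #34: r6=34
after MOV r3, #24: r3=24
after MOV r0, #22: r0=22
after LDR r3, [48]: r3=M[48]=-5
after AND r0, r3, r3: r0=(-5)&(-5)=-5
after NEG r3: r3=-(-5)=5
after LSR r0, r3, #2: r0=5>>2=1
after ADD r3, r0, #10: r3=1+10=11
after MUL r0, r3, r3: r0=11*11=121
after ADD r6, r0, r0: r6=121+121=242
STR r0, [48] → M[48]=121
halt.

121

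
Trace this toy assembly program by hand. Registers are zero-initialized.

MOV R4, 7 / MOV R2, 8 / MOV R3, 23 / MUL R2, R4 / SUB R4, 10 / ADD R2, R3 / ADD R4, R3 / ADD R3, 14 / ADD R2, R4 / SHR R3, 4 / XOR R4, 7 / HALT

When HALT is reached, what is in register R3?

after MOV R4, 7: R4=7
after MOV R2, 8: R2=8
after MOV R3, 23: R3=23
after MUL R2, R4: R2=8*7=56
after SUB R4, 10: R4=7-10=-3
after ADD R2, R3: R2=56+23=79
after ADD R4, R3: R4=(-3)+23=20
after ADD R3, 14: R3=23+14=37
after ADD R2, R4: R2=79+20=99
after SHR R3, 4: R3=37>>4=2
after XOR R4, 7: R4=20^7=19
halt.

2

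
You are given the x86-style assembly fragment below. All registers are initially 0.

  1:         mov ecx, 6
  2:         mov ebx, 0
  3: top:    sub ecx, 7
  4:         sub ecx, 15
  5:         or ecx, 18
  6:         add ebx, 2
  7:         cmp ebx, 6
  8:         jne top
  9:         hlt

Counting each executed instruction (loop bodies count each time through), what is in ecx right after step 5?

after mov ecx, 6: ecx=6
after mov ebx, 0: ebx=0
after sub ecx, 7: ecx=6-7=-1
after sub ecx, 15: ecx=(-1)-15=-16
after or ecx, 18: ecx=(-16)|18=-14
After step 5: ecx = -14.

-14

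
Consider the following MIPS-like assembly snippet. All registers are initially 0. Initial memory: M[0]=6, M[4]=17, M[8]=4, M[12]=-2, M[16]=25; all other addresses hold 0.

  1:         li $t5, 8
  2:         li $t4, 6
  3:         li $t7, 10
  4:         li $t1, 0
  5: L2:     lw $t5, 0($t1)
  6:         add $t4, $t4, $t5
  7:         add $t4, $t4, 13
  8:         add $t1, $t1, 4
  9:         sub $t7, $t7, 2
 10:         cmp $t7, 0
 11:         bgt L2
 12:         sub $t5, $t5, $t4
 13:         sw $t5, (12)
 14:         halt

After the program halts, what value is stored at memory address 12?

-96

after li $t5, 8: $t5=8
after li $t4, 6: $t4=6
after li $t7, 10: $t7=10
after li $t1, 0: $t1=0
after lw $t5, 0($t1): $t5=M[0]=6
after add $t4, $t4, $t5: $t4=6+6=12
after add $t4, $t4, 13: $t4=12+13=25
after add $t1, $t1, 4: $t1=0+4=4
after sub $t7, $t7, 2: $t7=10-2=8
cmp $t7, 0  (cmp 8,0)
bgt L2: taken
after lw $t5, 0($t1): $t5=M[4]=17
after add $t4, $t4, $t5: $t4=25+17=42
after add $t4, $t4, 13: $t4=42+13=55
after add $t1, $t1, 4: $t1=4+4=8
after sub $t7, $t7, 2: $t7=8-2=6
cmp $t7, 0  (cmp 6,0)
bgt L2: taken
after lw $t5, 0($t1): $t5=M[8]=4
after add $t4, $t4, $t5: $t4=55+4=59
after add $t4, $t4, 13: $t4=59+13=72
after add $t1, $t1, 4: $t1=8+4=12
after sub $t7, $t7, 2: $t7=6-2=4
cmp $t7, 0  (cmp 4,0)
bgt L2: taken
after lw $t5, 0($t1): $t5=M[12]=-2
after add $t4, $t4, $t5: $t4=72+(-2)=70
after add $t4, $t4, 13: $t4=70+13=83
after add $t1, $t1, 4: $t1=12+4=16
after sub $t7, $t7, 2: $t7=4-2=2
cmp $t7, 0  (cmp 2,0)
bgt L2: taken
after lw $t5, 0($t1): $t5=M[16]=25
after add $t4, $t4, $t5: $t4=83+25=108
after add $t4, $t4, 13: $t4=108+13=121
after add $t1, $t1, 4: $t1=16+4=20
after sub $t7, $t7, 2: $t7=2-2=0
cmp $t7, 0  (cmp 0,0)
bgt L2: not taken
after sub $t5, $t5, $t4: $t5=25-121=-96
sw $t5, (12) → M[12]=-96
halt.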